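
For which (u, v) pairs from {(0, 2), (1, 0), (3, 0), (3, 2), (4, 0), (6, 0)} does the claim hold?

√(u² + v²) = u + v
Testing each pair:
(0, 2): LHS = 2, RHS = 2 → holds
(1, 0): LHS = 1, RHS = 1 → holds
(3, 0): LHS = 3, RHS = 3 → holds
(3, 2): LHS = √(13) ≈ 3.606, RHS = 5 → fails
(4, 0): LHS = 4, RHS = 4 → holds
(6, 0): LHS = 6, RHS = 6 → holds

5 of 6 pairs satisfy the claim.

Answer: (0, 2), (1, 0), (3, 0), (4, 0), (6, 0)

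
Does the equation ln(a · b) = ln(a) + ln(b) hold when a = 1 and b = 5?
Holds

Substituting a = 1, b = 5:

LHS = ln(1 · 5) = ln(5) ≈ 1.609
RHS = ln(1) + ln(5) = ln(5) ≈ 1.609

LHS = RHS, so the equation holds at this point.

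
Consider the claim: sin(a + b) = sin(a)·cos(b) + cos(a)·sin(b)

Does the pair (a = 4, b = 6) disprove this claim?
Substituting a = 4, b = 6:
LHS = sin(4 + 6) = sin(10) ≈ -0.544
RHS = sin(4)·cos(6) + cos(4)·sin(6) = sin(4)·cos(6) + sin(6)·cos(4) ≈ -0.544

The sides agree, so this pair does not disprove the claim.

Answer: No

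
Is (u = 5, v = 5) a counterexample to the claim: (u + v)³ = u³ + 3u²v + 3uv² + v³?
No

Substituting u = 5, v = 5:
LHS = (5 + 5)³ = 1000
RHS = 5³ + 3·5²·5 + 3·5·5² + 5³ = 1000

The sides agree, so this pair does not disprove the claim.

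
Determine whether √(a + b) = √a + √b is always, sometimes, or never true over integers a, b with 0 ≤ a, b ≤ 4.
Sometimes true

It holds at (a, b) = (4, 0) (both sides equal 2), but fails at (a, b) = (4, 3) (LHS = √(7) ≈ 2.646, RHS = √(3) + 2 ≈ 3.732).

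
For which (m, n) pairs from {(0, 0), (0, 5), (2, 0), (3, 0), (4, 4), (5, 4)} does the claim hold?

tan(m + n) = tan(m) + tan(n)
Testing each pair:
(0, 0): LHS = 0, RHS = 0 → holds
(0, 5): LHS = tan(5) ≈ -3.381, RHS = tan(5) ≈ -3.381 → holds
(2, 0): LHS = tan(2) ≈ -2.185, RHS = tan(2) ≈ -2.185 → holds
(3, 0): LHS = tan(3) ≈ -0.1425, RHS = tan(3) ≈ -0.1425 → holds
(4, 4): LHS = tan(8) ≈ -6.8, RHS = 2·tan(4) ≈ 2.316 → fails
(5, 4): LHS = tan(9) ≈ -0.4523, RHS = tan(5) + tan(4) ≈ -2.223 → fails

4 of 6 pairs satisfy the claim.

Answer: (0, 0), (0, 5), (2, 0), (3, 0)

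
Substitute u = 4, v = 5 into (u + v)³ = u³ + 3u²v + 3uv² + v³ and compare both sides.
LHS = (4 + 5)³ = 729
RHS = 4³ + 3·4²·5 + 3·4·5² + 5³ = 729

LHS = RHS: the two sides agree.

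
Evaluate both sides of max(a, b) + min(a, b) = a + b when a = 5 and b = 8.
LHS = max(5, 8) + min(5, 8) = 13
RHS = 5 + 8 = 13

LHS = RHS: the two sides agree.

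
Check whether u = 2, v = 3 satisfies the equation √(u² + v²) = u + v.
Fails

Substituting u = 2, v = 3:

LHS = √(2² + 3²) = √(13) ≈ 3.606
RHS = 2 + 3 = 5

LHS ≠ RHS, so the equation does not hold at this point.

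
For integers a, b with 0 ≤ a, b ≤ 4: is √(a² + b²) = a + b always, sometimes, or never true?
It holds at (a, b) = (4, 0) (both sides equal 4), but fails at (a, b) = (1, 2) (LHS = √(5) ≈ 2.236, RHS = 3).

Answer: Sometimes true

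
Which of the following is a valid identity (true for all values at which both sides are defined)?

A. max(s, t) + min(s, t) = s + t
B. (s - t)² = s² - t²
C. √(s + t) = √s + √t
A

A: holds — e.g. at (1, 1), both sides equal 2.
B: fails at (2, 3) — LHS = 1, RHS = -5.
C: fails at (1, 5) — LHS = √(6) ≈ 2.449, RHS = 1 + √(5) ≈ 3.236.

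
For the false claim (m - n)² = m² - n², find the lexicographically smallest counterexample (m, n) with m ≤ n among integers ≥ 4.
Substituting (4, 5) into the claim:
LHS = (4 - 5)² = 1
RHS = 4² - 5² = -9

Since LHS ≠ RHS, this pair disproves the claim, and no lexicographically smaller pair (m ≤ n, integers ≥ 4) does.

For instance (5, 10) is also a counterexample (LHS = 25, RHS = -75), but it's lexicographically larger.

Answer: (m, n) = (4, 5)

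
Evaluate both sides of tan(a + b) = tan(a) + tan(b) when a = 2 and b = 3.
LHS = tan(2 + 3) = tan(5) ≈ -3.381
RHS = tan(2) + tan(3) ≈ -2.328

LHS ≠ RHS (they differ by about 1.053), so the equation does not hold here.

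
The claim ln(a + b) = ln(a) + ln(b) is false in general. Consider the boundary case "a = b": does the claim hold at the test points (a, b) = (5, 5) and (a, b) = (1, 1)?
No, fails at both test points

At (5, 5): LHS = ln(10) ≈ 2.303 ≠ RHS = 2·ln(5) ≈ 3.219
At (1, 1): LHS = ln(2) ≈ 0.6931 ≠ RHS = 0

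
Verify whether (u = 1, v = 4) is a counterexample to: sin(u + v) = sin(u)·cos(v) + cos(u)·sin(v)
Substituting u = 1, v = 4:
LHS = sin(1 + 4) = sin(5) ≈ -0.9589
RHS = sin(1)·cos(4) + cos(1)·sin(4) = sin(1)·cos(4) + sin(4)·cos(1) ≈ -0.9589

The sides agree, so this pair does not disprove the claim.

Answer: No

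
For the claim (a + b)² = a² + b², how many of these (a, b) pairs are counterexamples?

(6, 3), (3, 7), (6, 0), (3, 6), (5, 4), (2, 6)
5

Testing each pair:
(6, 3): LHS = 81, RHS = 45 → counterexample
(3, 7): LHS = 100, RHS = 58 → counterexample
(6, 0): LHS = 36, RHS = 36 → satisfies claim
(3, 6): LHS = 81, RHS = 45 → counterexample
(5, 4): LHS = 81, RHS = 41 → counterexample
(2, 6): LHS = 64, RHS = 40 → counterexample

That makes 5 counterexamples.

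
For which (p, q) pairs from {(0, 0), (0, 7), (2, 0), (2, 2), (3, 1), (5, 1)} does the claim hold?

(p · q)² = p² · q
(0, 0), (0, 7), (2, 0), (3, 1), (5, 1)

Testing each pair:
(0, 0): LHS = 0, RHS = 0 → holds
(0, 7): LHS = 0, RHS = 0 → holds
(2, 0): LHS = 0, RHS = 0 → holds
(2, 2): LHS = 16, RHS = 8 → fails
(3, 1): LHS = 9, RHS = 9 → holds
(5, 1): LHS = 25, RHS = 25 → holds

5 of 6 pairs satisfy the claim.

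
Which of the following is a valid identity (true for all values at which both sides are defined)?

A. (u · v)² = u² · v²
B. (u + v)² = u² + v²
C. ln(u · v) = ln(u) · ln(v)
A: holds — e.g. at (2, 5), both sides equal 100.
B: fails at (6, 7) — LHS = 169, RHS = 85.
C: fails at (4, 4) — LHS = ln(16) ≈ 2.773, RHS = ln(4)² ≈ 1.922.

Answer: A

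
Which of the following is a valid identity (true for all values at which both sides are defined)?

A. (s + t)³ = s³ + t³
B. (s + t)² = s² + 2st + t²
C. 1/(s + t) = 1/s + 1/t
A: fails at (4, 4) — LHS = 512, RHS = 128.
B: holds — e.g. at (6, 7), both sides equal 169.
C: fails at (4, 5) — LHS = 1/9, RHS = 9/20.

Answer: B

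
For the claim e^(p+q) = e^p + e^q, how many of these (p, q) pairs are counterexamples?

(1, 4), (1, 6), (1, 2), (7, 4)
4

Testing each pair:
(1, 4): LHS = e^5 ≈ 148.4, RHS = e + e^4 ≈ 57.32 → counterexample
(1, 6): LHS = e^7 ≈ 1097, RHS = e + e^6 ≈ 406.1 → counterexample
(1, 2): LHS = e^3 ≈ 20.09, RHS = e + e^2 ≈ 10.11 → counterexample
(7, 4): LHS = e^11 ≈ 59874.1, RHS = e^4 + e^7 ≈ 1151 → counterexample

That makes 4 counterexamples.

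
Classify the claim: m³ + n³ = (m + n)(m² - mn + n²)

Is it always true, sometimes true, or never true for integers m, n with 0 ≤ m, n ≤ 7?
The identity holds for every pair in the range. For instance at (m, n) = (4, 0): both sides equal 64.

Answer: Always true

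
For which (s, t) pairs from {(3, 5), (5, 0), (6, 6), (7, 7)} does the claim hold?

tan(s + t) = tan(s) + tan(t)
(5, 0)

Testing each pair:
(3, 5): LHS = tan(8) ≈ -6.8, RHS = tan(5) + tan(3) ≈ -3.523 → fails
(5, 0): LHS = tan(5) ≈ -3.381, RHS = tan(5) ≈ -3.381 → holds
(6, 6): LHS = tan(12) ≈ -0.6359, RHS = 2·tan(6) ≈ -0.582 → fails
(7, 7): LHS = tan(14) ≈ 7.245, RHS = 2·tan(7) ≈ 1.743 → fails

1 of 4 pairs satisfies the claim.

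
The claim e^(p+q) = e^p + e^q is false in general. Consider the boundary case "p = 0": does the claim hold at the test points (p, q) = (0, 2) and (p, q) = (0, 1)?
At (0, 2): LHS = e^2 ≈ 7.389 ≠ RHS = 1 + e^2 ≈ 8.389
At (0, 1): LHS = e ≈ 2.718 ≠ RHS = 1 + e ≈ 3.718

Answer: No, fails at both test points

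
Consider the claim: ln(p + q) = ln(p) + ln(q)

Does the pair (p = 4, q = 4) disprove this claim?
Substituting p = 4, q = 4:
LHS = ln(4 + 4) = ln(8) ≈ 2.079
RHS = ln(4) + ln(4) = 2·ln(4) ≈ 2.773

Since LHS ≠ RHS, this pair disproves the claim.

Answer: Yes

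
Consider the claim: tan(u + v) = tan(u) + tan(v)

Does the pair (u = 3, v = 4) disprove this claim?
Yes

Substituting u = 3, v = 4:
LHS = tan(3 + 4) = tan(7) ≈ 0.8714
RHS = tan(3) + tan(4) ≈ 1.015

Since LHS ≠ RHS, this pair disproves the claim.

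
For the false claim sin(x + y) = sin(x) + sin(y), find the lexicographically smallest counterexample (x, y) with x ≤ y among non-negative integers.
Substituting (1, 1) into the claim:
LHS = sin(1 + 1) = sin(2) ≈ 0.9093
RHS = sin(1) + sin(1) = 2·sin(1) ≈ 1.683

Since LHS ≠ RHS, this pair disproves the claim, and no lexicographically smaller pair (x ≤ y, non-negative integers) does.

For instance (1, 4) is also a counterexample (LHS = sin(5) ≈ -0.9589, RHS = sin(4) + sin(1) ≈ 0.08467), but it's lexicographically larger.

Answer: (x, y) = (1, 1)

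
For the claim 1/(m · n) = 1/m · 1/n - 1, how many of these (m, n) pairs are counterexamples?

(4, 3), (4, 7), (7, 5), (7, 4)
4

Testing each pair:
(4, 3): LHS = 1/12, RHS = -11/12 → counterexample
(4, 7): LHS = 1/28, RHS = -27/28 → counterexample
(7, 5): LHS = 1/35, RHS = -34/35 → counterexample
(7, 4): LHS = 1/28, RHS = -27/28 → counterexample

That makes 4 counterexamples.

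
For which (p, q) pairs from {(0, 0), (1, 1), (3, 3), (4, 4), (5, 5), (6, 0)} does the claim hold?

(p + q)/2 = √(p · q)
(0, 0), (1, 1), (3, 3), (4, 4), (5, 5)

Testing each pair:
(0, 0): LHS = 0, RHS = 0 → holds
(1, 1): LHS = 1, RHS = 1 → holds
(3, 3): LHS = 3, RHS = 3 → holds
(4, 4): LHS = 4, RHS = 4 → holds
(5, 5): LHS = 5, RHS = 5 → holds
(6, 0): LHS = 3, RHS = 0 → fails

5 of 6 pairs satisfy the claim.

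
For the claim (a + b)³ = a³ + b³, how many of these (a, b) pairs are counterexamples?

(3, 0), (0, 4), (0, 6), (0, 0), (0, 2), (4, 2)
1

Testing each pair:
(3, 0): LHS = 27, RHS = 27 → satisfies claim
(0, 4): LHS = 64, RHS = 64 → satisfies claim
(0, 6): LHS = 216, RHS = 216 → satisfies claim
(0, 0): LHS = 0, RHS = 0 → satisfies claim
(0, 2): LHS = 8, RHS = 8 → satisfies claim
(4, 2): LHS = 216, RHS = 72 → counterexample

That makes 1 counterexample.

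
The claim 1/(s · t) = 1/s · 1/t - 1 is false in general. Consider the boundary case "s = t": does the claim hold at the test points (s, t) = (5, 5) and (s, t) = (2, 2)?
No, fails at both test points

At (5, 5): LHS = 1/25 ≠ RHS = -24/25
At (2, 2): LHS = 1/4 ≠ RHS = -3/4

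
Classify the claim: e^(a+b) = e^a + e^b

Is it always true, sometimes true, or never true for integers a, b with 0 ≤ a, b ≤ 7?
The claim fails for every pair in the range. For instance at (a, b) = (2, 3): LHS = e^5 ≈ 148.4, RHS = e^2 + e^3 ≈ 27.47.

Answer: Never true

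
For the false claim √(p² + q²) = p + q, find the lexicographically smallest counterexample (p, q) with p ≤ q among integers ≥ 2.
(p, q) = (2, 2)

Substituting (2, 2) into the claim:
LHS = √(2² + 2²) = 2·√(2) ≈ 2.828
RHS = 2 + 2 = 4

Since LHS ≠ RHS, this pair disproves the claim, and no lexicographically smaller pair (p ≤ q, integers ≥ 2) does.

For instance (7, 9) is also a counterexample (LHS = √(130) ≈ 11.4, RHS = 16), but it's lexicographically larger.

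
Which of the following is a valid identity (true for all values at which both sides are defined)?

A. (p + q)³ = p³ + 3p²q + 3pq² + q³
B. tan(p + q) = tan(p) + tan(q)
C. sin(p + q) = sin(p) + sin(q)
A

A: holds — e.g. at (2, 5), both sides equal 343.
B: fails at (2, 7) — LHS = tan(9) ≈ -0.4523, RHS = tan(2) + tan(7) ≈ -1.314.
C: fails at (1, 4) — LHS = sin(5) ≈ -0.9589, RHS = sin(4) + sin(1) ≈ 0.08467.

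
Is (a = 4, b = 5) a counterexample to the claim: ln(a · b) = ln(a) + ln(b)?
Substituting a = 4, b = 5:
LHS = ln(4 · 5) = ln(20) ≈ 2.996
RHS = ln(4) + ln(5) ≈ 2.996

The sides agree, so this pair does not disprove the claim.

Answer: No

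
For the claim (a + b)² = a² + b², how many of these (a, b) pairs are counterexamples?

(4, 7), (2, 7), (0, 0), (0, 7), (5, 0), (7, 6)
Testing each pair:
(4, 7): LHS = 121, RHS = 65 → counterexample
(2, 7): LHS = 81, RHS = 53 → counterexample
(0, 0): LHS = 0, RHS = 0 → satisfies claim
(0, 7): LHS = 49, RHS = 49 → satisfies claim
(5, 0): LHS = 25, RHS = 25 → satisfies claim
(7, 6): LHS = 169, RHS = 85 → counterexample

That makes 3 counterexamples.

Answer: 3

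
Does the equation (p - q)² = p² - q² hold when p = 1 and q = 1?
Holds

Substituting p = 1, q = 1:

LHS = (1 - 1)² = 0
RHS = 1² - 1² = 0

LHS = RHS, so the equation holds at this point.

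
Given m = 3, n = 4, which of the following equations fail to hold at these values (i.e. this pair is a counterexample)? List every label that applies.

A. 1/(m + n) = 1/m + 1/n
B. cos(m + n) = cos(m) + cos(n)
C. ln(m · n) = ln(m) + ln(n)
A, B

Evaluating each claim at the given values:
A. LHS = 1/7, RHS = 7/12 → fails here (LHS ≠ RHS)
B. LHS = cos(7) ≈ 0.7539, RHS = cos(3) + cos(4) ≈ -1.644 → fails here (LHS ≠ RHS)
C. LHS = ln(12) ≈ 2.485, RHS = ln(3) + ln(4) ≈ 2.485 → holds here (LHS = RHS)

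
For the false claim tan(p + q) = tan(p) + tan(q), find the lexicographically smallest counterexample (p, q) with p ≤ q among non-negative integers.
At (0, 1): both sides equal tan(1) ≈ 1.557, so it holds there.
At (0, 7): both sides equal tan(7) ≈ 0.8714, so it holds there.

Substituting (1, 1) into the claim:
LHS = tan(1 + 1) = tan(2) ≈ -2.185
RHS = tan(1) + tan(1) = 2·tan(1) ≈ 3.115

Since LHS ≠ RHS, this pair disproves the claim, and no lexicographically smaller pair (p ≤ q, non-negative integers) does.

For instance (7, 7) is also a counterexample (LHS = tan(14) ≈ 7.245, RHS = 2·tan(7) ≈ 1.743), but it's lexicographically larger.

Answer: (p, q) = (1, 1)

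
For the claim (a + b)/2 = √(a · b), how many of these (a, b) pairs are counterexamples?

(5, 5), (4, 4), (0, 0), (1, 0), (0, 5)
Testing each pair:
(5, 5): LHS = 5, RHS = 5 → satisfies claim
(4, 4): LHS = 4, RHS = 4 → satisfies claim
(0, 0): LHS = 0, RHS = 0 → satisfies claim
(1, 0): LHS = 1/2, RHS = 0 → counterexample
(0, 5): LHS = 5/2, RHS = 0 → counterexample

That makes 2 counterexamples.

Answer: 2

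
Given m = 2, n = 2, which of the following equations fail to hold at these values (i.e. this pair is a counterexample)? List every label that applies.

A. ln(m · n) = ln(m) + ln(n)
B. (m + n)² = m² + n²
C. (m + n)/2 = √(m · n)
B

Evaluating each claim at the given values:
A. LHS = ln(4) ≈ 1.386, RHS = 2·ln(2) ≈ 1.386 → holds here (LHS = RHS)
B. LHS = 16, RHS = 8 → fails here (LHS ≠ RHS)
C. LHS = 2, RHS = 2 → holds here (LHS = RHS)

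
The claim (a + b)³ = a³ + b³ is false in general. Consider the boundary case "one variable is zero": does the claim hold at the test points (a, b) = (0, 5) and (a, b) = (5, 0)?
Yes, holds at both test points

At (0, 5): LHS = 125, RHS = 125 → equal
At (5, 0): LHS = 125, RHS = 125 → equal

So the claim does hold at both of these boundary points, even though it is not an identity.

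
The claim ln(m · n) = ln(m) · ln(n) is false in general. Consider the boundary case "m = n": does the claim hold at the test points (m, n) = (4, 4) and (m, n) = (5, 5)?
No, fails at both test points

At (4, 4): LHS = ln(16) ≈ 2.773 ≠ RHS = ln(4)² ≈ 1.922
At (5, 5): LHS = ln(25) ≈ 3.219 ≠ RHS = ln(5)² ≈ 2.59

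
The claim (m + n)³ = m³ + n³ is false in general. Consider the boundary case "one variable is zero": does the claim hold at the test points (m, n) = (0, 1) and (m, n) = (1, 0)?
At (0, 1): LHS = 1, RHS = 1 → equal
At (1, 0): LHS = 1, RHS = 1 → equal

So the claim does hold at both of these boundary points, even though it is not an identity.

Answer: Yes, holds at both test points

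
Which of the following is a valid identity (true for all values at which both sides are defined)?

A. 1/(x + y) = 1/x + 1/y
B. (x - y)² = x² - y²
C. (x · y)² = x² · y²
C

A: fails at (5, 5) — LHS = 1/10, RHS = 2/5.
B: fails at (1, 2) — LHS = 1, RHS = -3.
C: holds — e.g. at (5, 8), both sides equal 1600.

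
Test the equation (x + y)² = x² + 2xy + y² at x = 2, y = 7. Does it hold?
Substituting x = 2, y = 7:

LHS = (2 + 7)² = 81
RHS = 2² + 2·2·7 + 7² = 81

LHS = RHS, so the equation holds at this point.

Answer: Holds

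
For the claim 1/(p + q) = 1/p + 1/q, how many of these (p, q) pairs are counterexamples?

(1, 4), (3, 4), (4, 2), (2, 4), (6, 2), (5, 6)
Testing each pair:
(1, 4): LHS = 1/5, RHS = 5/4 → counterexample
(3, 4): LHS = 1/7, RHS = 7/12 → counterexample
(4, 2): LHS = 1/6, RHS = 3/4 → counterexample
(2, 4): LHS = 1/6, RHS = 3/4 → counterexample
(6, 2): LHS = 1/8, RHS = 2/3 → counterexample
(5, 6): LHS = 1/11, RHS = 11/30 → counterexample

That makes 6 counterexamples.

Answer: 6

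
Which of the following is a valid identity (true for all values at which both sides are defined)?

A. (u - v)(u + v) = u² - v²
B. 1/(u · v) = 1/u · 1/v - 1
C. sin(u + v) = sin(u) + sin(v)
A

A: holds — e.g. at (4, 4), both sides equal 0.
B: fails at (3, 4) — LHS = 1/12, RHS = -11/12.
C: fails at (5, 8) — LHS = sin(13) ≈ 0.4202, RHS = sin(5) + sin(8) ≈ 0.03043.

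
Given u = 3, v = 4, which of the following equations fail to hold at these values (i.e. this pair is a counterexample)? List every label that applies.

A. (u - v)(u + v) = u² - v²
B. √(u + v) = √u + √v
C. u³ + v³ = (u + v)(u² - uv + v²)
Evaluating each claim at the given values:
A. LHS = -7, RHS = -7 → holds here (LHS = RHS)
B. LHS = √(7) ≈ 2.646, RHS = √(3) + 2 ≈ 3.732 → fails here (LHS ≠ RHS)
C. LHS = 91, RHS = 91 → holds here (LHS = RHS)

Answer: B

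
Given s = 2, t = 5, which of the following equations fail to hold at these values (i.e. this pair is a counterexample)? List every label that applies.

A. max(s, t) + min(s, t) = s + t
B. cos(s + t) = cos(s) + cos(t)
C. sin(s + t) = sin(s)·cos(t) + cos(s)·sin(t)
B

Evaluating each claim at the given values:
A. LHS = 7, RHS = 7 → holds here (LHS = RHS)
B. LHS = cos(7) ≈ 0.7539, RHS = cos(2) + cos(5) ≈ -0.1325 → fails here (LHS ≠ RHS)
C. LHS = sin(7) ≈ 0.657, RHS = sin(2)·cos(5) + sin(5)·cos(2) ≈ 0.657 → holds here (LHS = RHS)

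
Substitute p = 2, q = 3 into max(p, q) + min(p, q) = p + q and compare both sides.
LHS = max(2, 3) + min(2, 3) = 5
RHS = 2 + 3 = 5

LHS = RHS: the two sides agree.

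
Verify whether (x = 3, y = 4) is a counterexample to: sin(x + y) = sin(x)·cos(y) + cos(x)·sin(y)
No

Substituting x = 3, y = 4:
LHS = sin(3 + 4) = sin(7) ≈ 0.657
RHS = sin(3)·cos(4) + cos(3)·sin(4) = sin(3)·cos(4) + sin(4)·cos(3) ≈ 0.657

The sides agree, so this pair does not disprove the claim.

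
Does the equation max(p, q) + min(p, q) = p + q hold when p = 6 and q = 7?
Substituting p = 6, q = 7:

LHS = max(6, 7) + min(6, 7) = 13
RHS = 6 + 7 = 13

LHS = RHS, so the equation holds at this point.

Answer: Holds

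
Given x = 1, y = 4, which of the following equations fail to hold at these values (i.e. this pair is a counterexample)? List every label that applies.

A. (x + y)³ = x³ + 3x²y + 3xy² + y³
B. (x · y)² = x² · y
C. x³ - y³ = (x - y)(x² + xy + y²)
Evaluating each claim at the given values:
A. LHS = 125, RHS = 125 → holds here (LHS = RHS)
B. LHS = 16, RHS = 4 → fails here (LHS ≠ RHS)
C. LHS = -63, RHS = -63 → holds here (LHS = RHS)

Answer: B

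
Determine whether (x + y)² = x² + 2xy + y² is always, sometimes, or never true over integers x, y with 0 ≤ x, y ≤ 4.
The identity holds for every pair in the range. For instance at (x, y) = (1, 0): both sides equal 1.

Answer: Always true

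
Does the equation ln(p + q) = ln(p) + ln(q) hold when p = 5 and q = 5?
Fails

Substituting p = 5, q = 5:

LHS = ln(5 + 5) = ln(10) ≈ 2.303
RHS = ln(5) + ln(5) = 2·ln(5) ≈ 3.219

LHS ≠ RHS, so the equation does not hold at this point.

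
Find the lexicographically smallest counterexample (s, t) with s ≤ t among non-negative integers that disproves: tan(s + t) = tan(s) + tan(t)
(s, t) = (1, 1)

Substituting (1, 1) into the claim:
LHS = tan(1 + 1) = tan(2) ≈ -2.185
RHS = tan(1) + tan(1) = 2·tan(1) ≈ 3.115

Since LHS ≠ RHS, this pair disproves the claim, and no lexicographically smaller pair (s ≤ t, non-negative integers) does.

For instance (5, 6) is also a counterexample (LHS = tan(11) ≈ -226, RHS = tan(5) + tan(6) ≈ -3.672), but it's lexicographically larger.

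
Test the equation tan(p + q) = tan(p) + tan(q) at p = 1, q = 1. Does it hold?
Fails

Substituting p = 1, q = 1:

LHS = tan(1 + 1) = tan(2) ≈ -2.185
RHS = tan(1) + tan(1) = 2·tan(1) ≈ 3.115

LHS ≠ RHS, so the equation does not hold at this point.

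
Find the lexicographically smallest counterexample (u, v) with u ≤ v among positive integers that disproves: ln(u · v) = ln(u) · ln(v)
Substituting (1, 2) into the claim:
LHS = ln(1 · 2) = ln(2) ≈ 0.6931
RHS = ln(1) · ln(2) = 0

Since LHS ≠ RHS, this pair disproves the claim, and no lexicographically smaller pair (u ≤ v, positive integers) does.

For instance (1, 5) is also a counterexample (LHS = ln(5) ≈ 1.609, RHS = 0), but it's lexicographically larger.

Answer: (u, v) = (1, 2)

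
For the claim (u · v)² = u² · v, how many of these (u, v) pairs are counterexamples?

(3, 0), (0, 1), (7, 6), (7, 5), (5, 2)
Testing each pair:
(3, 0): LHS = 0, RHS = 0 → satisfies claim
(0, 1): LHS = 0, RHS = 0 → satisfies claim
(7, 6): LHS = 1764, RHS = 294 → counterexample
(7, 5): LHS = 1225, RHS = 245 → counterexample
(5, 2): LHS = 100, RHS = 50 → counterexample

That makes 3 counterexamples.

Answer: 3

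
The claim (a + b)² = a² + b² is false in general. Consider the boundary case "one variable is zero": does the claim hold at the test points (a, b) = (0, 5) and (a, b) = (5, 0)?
Yes, holds at both test points

At (0, 5): LHS = 25, RHS = 25 → equal
At (5, 0): LHS = 25, RHS = 25 → equal

So the claim does hold at both of these boundary points, even though it is not an identity.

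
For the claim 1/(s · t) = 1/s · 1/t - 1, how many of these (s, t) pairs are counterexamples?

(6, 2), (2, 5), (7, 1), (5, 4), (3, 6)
Testing each pair:
(6, 2): LHS = 1/12, RHS = -11/12 → counterexample
(2, 5): LHS = 1/10, RHS = -9/10 → counterexample
(7, 1): LHS = 1/7, RHS = -6/7 → counterexample
(5, 4): LHS = 1/20, RHS = -19/20 → counterexample
(3, 6): LHS = 1/18, RHS = -17/18 → counterexample

That makes 5 counterexamples.

Answer: 5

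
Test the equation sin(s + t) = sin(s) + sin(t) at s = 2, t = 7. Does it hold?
Substituting s = 2, t = 7:

LHS = sin(2 + 7) = sin(9) ≈ 0.4121
RHS = sin(2) + sin(7) ≈ 1.566

LHS ≠ RHS, so the equation does not hold at this point.

Answer: Fails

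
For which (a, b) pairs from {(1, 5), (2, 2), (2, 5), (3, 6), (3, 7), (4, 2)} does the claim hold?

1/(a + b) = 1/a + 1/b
Testing each pair:
(1, 5): LHS = 1/6, RHS = 6/5 → fails
(2, 2): LHS = 1/4, RHS = 1 → fails
(2, 5): LHS = 1/7, RHS = 7/10 → fails
(3, 6): LHS = 1/9, RHS = 1/2 → fails
(3, 7): LHS = 1/10, RHS = 10/21 → fails
(4, 2): LHS = 1/6, RHS = 3/4 → fails

No pair satisfies the claim.

Answer: None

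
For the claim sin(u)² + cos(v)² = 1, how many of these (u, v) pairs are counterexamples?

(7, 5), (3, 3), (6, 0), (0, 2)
3

Testing each pair:
(7, 5): LHS = cos(5)² + sin(7)² ≈ 0.5121, RHS = 1 → counterexample
(3, 3): LHS = sin(3)² + cos(3)² = 1, RHS = 1 → satisfies claim
(6, 0): LHS = sin(6)² + 1 ≈ 1.078, RHS = 1 → counterexample
(0, 2): LHS = cos(2)² ≈ 0.1732, RHS = 1 → counterexample

That makes 3 counterexamples.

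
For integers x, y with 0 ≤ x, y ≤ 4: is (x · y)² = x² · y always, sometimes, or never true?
Sometimes true

It holds at (x, y) = (0, 2) (both sides equal 0), but fails at (x, y) = (1, 3) (LHS = 9, RHS = 3).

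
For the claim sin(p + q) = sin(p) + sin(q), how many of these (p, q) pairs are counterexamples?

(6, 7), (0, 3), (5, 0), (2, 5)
Testing each pair:
(6, 7): LHS = sin(13) ≈ 0.4202, RHS = sin(6) + sin(7) ≈ 0.3776 → counterexample
(0, 3): LHS = sin(3) ≈ 0.1411, RHS = sin(3) ≈ 0.1411 → satisfies claim
(5, 0): LHS = sin(5) ≈ -0.9589, RHS = sin(5) ≈ -0.9589 → satisfies claim
(2, 5): LHS = sin(7) ≈ 0.657, RHS = sin(5) + sin(2) ≈ -0.04963 → counterexample

That makes 2 counterexamples.

Answer: 2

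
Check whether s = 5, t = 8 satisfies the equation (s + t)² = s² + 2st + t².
Substituting s = 5, t = 8:

LHS = (5 + 8)² = 169
RHS = 5² + 2·5·8 + 8² = 169

LHS = RHS, so the equation holds at this point.

Answer: Holds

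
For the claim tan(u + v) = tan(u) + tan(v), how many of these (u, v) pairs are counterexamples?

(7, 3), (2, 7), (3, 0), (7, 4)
Testing each pair:
(7, 3): LHS = tan(10) ≈ 0.6484, RHS = tan(3) + tan(7) ≈ 0.7289 → counterexample
(2, 7): LHS = tan(9) ≈ -0.4523, RHS = tan(2) + tan(7) ≈ -1.314 → counterexample
(3, 0): LHS = tan(3) ≈ -0.1425, RHS = tan(3) ≈ -0.1425 → satisfies claim
(7, 4): LHS = tan(11) ≈ -226, RHS = tan(7) + tan(4) ≈ 2.029 → counterexample

That makes 3 counterexamples.

Answer: 3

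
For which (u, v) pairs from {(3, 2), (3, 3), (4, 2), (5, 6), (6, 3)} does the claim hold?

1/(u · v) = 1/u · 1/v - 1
Testing each pair:
(3, 2): LHS = 1/6, RHS = -5/6 → fails
(3, 3): LHS = 1/9, RHS = -8/9 → fails
(4, 2): LHS = 1/8, RHS = -7/8 → fails
(5, 6): LHS = 1/30, RHS = -29/30 → fails
(6, 3): LHS = 1/18, RHS = -17/18 → fails

No pair satisfies the claim.

Answer: None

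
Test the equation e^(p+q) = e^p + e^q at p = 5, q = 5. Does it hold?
Fails

Substituting p = 5, q = 5:

LHS = e^(5+5) = e^10 ≈ 22026.5
RHS = e^5 + e^5 = 2·e^5 ≈ 296.8

LHS ≠ RHS, so the equation does not hold at this point.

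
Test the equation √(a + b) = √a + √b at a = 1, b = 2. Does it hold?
Fails

Substituting a = 1, b = 2:

LHS = √(1 + 2) = √(3) ≈ 1.732
RHS = √1 + √2 = 1 + √(2) ≈ 2.414

LHS ≠ RHS, so the equation does not hold at this point.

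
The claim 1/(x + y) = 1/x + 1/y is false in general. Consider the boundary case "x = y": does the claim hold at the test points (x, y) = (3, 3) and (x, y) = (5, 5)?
No, fails at both test points

At (3, 3): LHS = 1/6 ≠ RHS = 2/3
At (5, 5): LHS = 1/10 ≠ RHS = 2/5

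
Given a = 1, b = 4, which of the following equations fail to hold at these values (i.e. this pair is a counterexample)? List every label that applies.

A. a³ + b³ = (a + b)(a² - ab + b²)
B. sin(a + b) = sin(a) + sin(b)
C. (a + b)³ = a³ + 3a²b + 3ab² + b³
B

Evaluating each claim at the given values:
A. LHS = 65, RHS = 65 → holds here (LHS = RHS)
B. LHS = sin(5) ≈ -0.9589, RHS = sin(4) + sin(1) ≈ 0.08467 → fails here (LHS ≠ RHS)
C. LHS = 125, RHS = 125 → holds here (LHS = RHS)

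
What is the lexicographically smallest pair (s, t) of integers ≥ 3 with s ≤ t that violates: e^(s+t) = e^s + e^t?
(s, t) = (3, 3)

Substituting (3, 3) into the claim:
LHS = e^(3+3) = e^6 ≈ 403.4
RHS = e^3 + e^3 = 2·e^3 ≈ 40.17

Since LHS ≠ RHS, this pair disproves the claim, and no lexicographically smaller pair (s ≤ t, integers ≥ 3) does.

For instance (3, 6) is also a counterexample (LHS = e^9 ≈ 8103, RHS = e^3 + e^6 ≈ 423.5), but it's lexicographically larger.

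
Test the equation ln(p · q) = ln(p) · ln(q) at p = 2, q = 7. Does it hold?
Substituting p = 2, q = 7:

LHS = ln(2 · 7) = ln(14) ≈ 2.639
RHS = ln(2) · ln(7) ≈ 1.349

LHS ≠ RHS, so the equation does not hold at this point.

Answer: Fails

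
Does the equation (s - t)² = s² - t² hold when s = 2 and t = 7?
Fails

Substituting s = 2, t = 7:

LHS = (2 - 7)² = 25
RHS = 2² - 7² = -45

LHS ≠ RHS, so the equation does not hold at this point.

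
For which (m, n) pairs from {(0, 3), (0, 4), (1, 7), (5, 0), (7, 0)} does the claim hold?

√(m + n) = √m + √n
(0, 3), (0, 4), (5, 0), (7, 0)

Testing each pair:
(0, 3): LHS = √(3) ≈ 1.732, RHS = √(3) ≈ 1.732 → holds
(0, 4): LHS = 2, RHS = 2 → holds
(1, 7): LHS = 2·√(2) ≈ 2.828, RHS = 1 + √(7) ≈ 3.646 → fails
(5, 0): LHS = √(5) ≈ 2.236, RHS = √(5) ≈ 2.236 → holds
(7, 0): LHS = √(7) ≈ 2.646, RHS = √(7) ≈ 2.646 → holds

4 of 5 pairs satisfy the claim.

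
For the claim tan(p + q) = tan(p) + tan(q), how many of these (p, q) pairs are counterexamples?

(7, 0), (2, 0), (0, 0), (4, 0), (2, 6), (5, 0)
1

Testing each pair:
(7, 0): LHS = tan(7) ≈ 0.8714, RHS = tan(7) ≈ 0.8714 → satisfies claim
(2, 0): LHS = tan(2) ≈ -2.185, RHS = tan(2) ≈ -2.185 → satisfies claim
(0, 0): LHS = 0, RHS = 0 → satisfies claim
(4, 0): LHS = tan(4) ≈ 1.158, RHS = tan(4) ≈ 1.158 → satisfies claim
(2, 6): LHS = tan(8) ≈ -6.8, RHS = tan(2) + tan(6) ≈ -2.476 → counterexample
(5, 0): LHS = tan(5) ≈ -3.381, RHS = tan(5) ≈ -3.381 → satisfies claim

That makes 1 counterexample.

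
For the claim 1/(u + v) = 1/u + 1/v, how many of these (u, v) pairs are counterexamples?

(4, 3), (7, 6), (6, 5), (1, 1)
4

Testing each pair:
(4, 3): LHS = 1/7, RHS = 7/12 → counterexample
(7, 6): LHS = 1/13, RHS = 13/42 → counterexample
(6, 5): LHS = 1/11, RHS = 11/30 → counterexample
(1, 1): LHS = 1/2, RHS = 2 → counterexample

That makes 4 counterexamples.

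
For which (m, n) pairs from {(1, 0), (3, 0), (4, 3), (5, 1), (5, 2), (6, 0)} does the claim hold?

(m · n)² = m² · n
Testing each pair:
(1, 0): LHS = 0, RHS = 0 → holds
(3, 0): LHS = 0, RHS = 0 → holds
(4, 3): LHS = 144, RHS = 48 → fails
(5, 1): LHS = 25, RHS = 25 → holds
(5, 2): LHS = 100, RHS = 50 → fails
(6, 0): LHS = 0, RHS = 0 → holds

4 of 6 pairs satisfy the claim.

Answer: (1, 0), (3, 0), (5, 1), (6, 0)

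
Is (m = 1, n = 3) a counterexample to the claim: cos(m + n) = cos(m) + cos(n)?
Substituting m = 1, n = 3:
LHS = cos(1 + 3) = cos(4) ≈ -0.6536
RHS = cos(1) + cos(3) ≈ -0.4497

Since LHS ≠ RHS, this pair disproves the claim.

Answer: Yes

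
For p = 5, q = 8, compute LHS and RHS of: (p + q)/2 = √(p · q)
LHS = (5 + 8)/2 = 13/2
RHS = √(5 · 8) = 2·√(10) ≈ 6.325

LHS ≠ RHS (they differ by about 0.1754), so the equation does not hold here.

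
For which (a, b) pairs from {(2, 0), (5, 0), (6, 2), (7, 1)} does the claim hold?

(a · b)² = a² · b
Testing each pair:
(2, 0): LHS = 0, RHS = 0 → holds
(5, 0): LHS = 0, RHS = 0 → holds
(6, 2): LHS = 144, RHS = 72 → fails
(7, 1): LHS = 49, RHS = 49 → holds

3 of 4 pairs satisfy the claim.

Answer: (2, 0), (5, 0), (7, 1)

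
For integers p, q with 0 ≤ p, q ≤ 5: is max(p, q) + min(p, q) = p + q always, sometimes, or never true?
The identity holds for every pair in the range. For instance at (p, q) = (4, 2): both sides equal 6.

Answer: Always true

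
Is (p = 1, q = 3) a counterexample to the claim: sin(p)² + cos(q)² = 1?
Yes

Substituting p = 1, q = 3:
LHS = sin(1)² + cos(3)² ≈ 1.688
RHS = 1

Since LHS ≠ RHS, this pair disproves the claim.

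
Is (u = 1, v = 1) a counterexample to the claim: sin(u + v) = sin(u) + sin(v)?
Substituting u = 1, v = 1:
LHS = sin(1 + 1) = sin(2) ≈ 0.9093
RHS = sin(1) + sin(1) = 2·sin(1) ≈ 1.683

Since LHS ≠ RHS, this pair disproves the claim.

Answer: Yes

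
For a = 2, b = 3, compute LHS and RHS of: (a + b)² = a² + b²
LHS = (2 + 3)² = 25
RHS = 2² + 3² = 13

LHS ≠ RHS, so the equation does not hold here.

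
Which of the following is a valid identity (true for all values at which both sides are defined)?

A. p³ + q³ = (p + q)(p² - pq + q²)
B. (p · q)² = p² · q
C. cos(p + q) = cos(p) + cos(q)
A

A: holds — e.g. at (2, 5), both sides equal 133.
B: fails at (4, 5) — LHS = 400, RHS = 80.
C: fails at (5, 8) — LHS = cos(13) ≈ 0.9074, RHS = cos(8) + cos(5) ≈ 0.1382.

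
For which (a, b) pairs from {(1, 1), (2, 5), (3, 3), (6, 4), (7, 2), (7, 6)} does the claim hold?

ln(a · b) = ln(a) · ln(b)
Testing each pair:
(1, 1): LHS = 0, RHS = 0 → holds
(2, 5): LHS = ln(10) ≈ 2.303, RHS = ln(2)·ln(5) ≈ 1.116 → fails
(3, 3): LHS = ln(9) ≈ 2.197, RHS = ln(3)² ≈ 1.207 → fails
(6, 4): LHS = ln(24) ≈ 3.178, RHS = ln(4)·ln(6) ≈ 2.484 → fails
(7, 2): LHS = ln(14) ≈ 2.639, RHS = ln(2)·ln(7) ≈ 1.349 → fails
(7, 6): LHS = ln(42) ≈ 3.738, RHS = ln(6)·ln(7) ≈ 3.487 → fails

1 of 6 pairs satisfies the claim.

Answer: (1, 1)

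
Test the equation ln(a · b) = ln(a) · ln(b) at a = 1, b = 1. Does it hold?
Substituting a = 1, b = 1:

LHS = ln(1 · 1) = 0
RHS = ln(1) · ln(1) = 0

LHS = RHS, so the equation holds at this point.

Answer: Holds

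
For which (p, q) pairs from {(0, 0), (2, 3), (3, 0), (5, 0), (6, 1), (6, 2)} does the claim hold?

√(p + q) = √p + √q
Testing each pair:
(0, 0): LHS = 0, RHS = 0 → holds
(2, 3): LHS = √(5) ≈ 2.236, RHS = √(2) + √(3) ≈ 3.146 → fails
(3, 0): LHS = √(3) ≈ 1.732, RHS = √(3) ≈ 1.732 → holds
(5, 0): LHS = √(5) ≈ 2.236, RHS = √(5) ≈ 2.236 → holds
(6, 1): LHS = √(7) ≈ 2.646, RHS = 1 + √(6) ≈ 3.449 → fails
(6, 2): LHS = 2·√(2) ≈ 2.828, RHS = √(2) + √(6) ≈ 3.864 → fails

3 of 6 pairs satisfy the claim.

Answer: (0, 0), (3, 0), (5, 0)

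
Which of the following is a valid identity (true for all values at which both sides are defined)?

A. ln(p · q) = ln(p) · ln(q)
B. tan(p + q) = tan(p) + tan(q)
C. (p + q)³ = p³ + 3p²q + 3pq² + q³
A: fails at (2, 4) — LHS = ln(8) ≈ 2.079, RHS = ln(2)·ln(4) ≈ 0.9609.
B: fails at (2, 3) — LHS = tan(5) ≈ -3.381, RHS = tan(2) + tan(3) ≈ -2.328.
C: holds — e.g. at (4, 4), both sides equal 512.

Answer: C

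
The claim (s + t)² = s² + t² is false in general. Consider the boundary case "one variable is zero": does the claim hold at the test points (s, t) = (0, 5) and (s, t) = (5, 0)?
Yes, holds at both test points

At (0, 5): LHS = 25, RHS = 25 → equal
At (5, 0): LHS = 25, RHS = 25 → equal

So the claim does hold at both of these boundary points, even though it is not an identity.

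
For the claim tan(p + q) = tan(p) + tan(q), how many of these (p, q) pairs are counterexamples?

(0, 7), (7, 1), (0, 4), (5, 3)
2

Testing each pair:
(0, 7): LHS = tan(7) ≈ 0.8714, RHS = tan(7) ≈ 0.8714 → satisfies claim
(7, 1): LHS = tan(8) ≈ -6.8, RHS = tan(7) + tan(1) ≈ 2.429 → counterexample
(0, 4): LHS = tan(4) ≈ 1.158, RHS = tan(4) ≈ 1.158 → satisfies claim
(5, 3): LHS = tan(8) ≈ -6.8, RHS = tan(5) + tan(3) ≈ -3.523 → counterexample

That makes 2 counterexamples.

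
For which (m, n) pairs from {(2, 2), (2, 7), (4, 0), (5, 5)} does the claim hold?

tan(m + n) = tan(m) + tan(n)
(4, 0)

Testing each pair:
(2, 2): LHS = tan(4) ≈ 1.158, RHS = 2·tan(2) ≈ -4.37 → fails
(2, 7): LHS = tan(9) ≈ -0.4523, RHS = tan(2) + tan(7) ≈ -1.314 → fails
(4, 0): LHS = tan(4) ≈ 1.158, RHS = tan(4) ≈ 1.158 → holds
(5, 5): LHS = tan(10) ≈ 0.6484, RHS = 2·tan(5) ≈ -6.761 → fails

1 of 4 pairs satisfies the claim.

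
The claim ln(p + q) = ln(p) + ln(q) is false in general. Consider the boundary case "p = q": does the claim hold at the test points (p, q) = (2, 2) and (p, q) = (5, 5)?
At (2, 2): LHS = ln(4) ≈ 1.386, RHS = 2·ln(2) ≈ 1.386 → equal
At (5, 5): LHS = ln(10) ≈ 2.303 ≠ RHS = 2·ln(5) ≈ 3.219

Answer: Only at (2, 2)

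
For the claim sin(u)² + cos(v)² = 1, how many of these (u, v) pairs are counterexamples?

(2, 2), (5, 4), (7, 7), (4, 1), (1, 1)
Testing each pair:
(2, 2): LHS = cos(2)² + sin(2)² = 1, RHS = 1 → satisfies claim
(5, 4): LHS = cos(4)² + sin(5)² ≈ 1.347, RHS = 1 → counterexample
(7, 7): LHS = sin(7)² + cos(7)² = 1, RHS = 1 → satisfies claim
(4, 1): LHS = cos(1)² + sin(4)² ≈ 0.8647, RHS = 1 → counterexample
(1, 1): LHS = cos(1)² + sin(1)² = 1, RHS = 1 → satisfies claim

That makes 2 counterexamples.

Answer: 2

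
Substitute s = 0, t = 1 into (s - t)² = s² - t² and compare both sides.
LHS = (0 - 1)² = 1
RHS = 0² - 1² = -1

LHS ≠ RHS, so the equation does not hold here.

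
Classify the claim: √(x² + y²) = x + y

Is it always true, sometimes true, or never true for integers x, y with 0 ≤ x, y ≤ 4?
Sometimes true

It holds at (x, y) = (0, 2) (both sides equal 2), but fails at (x, y) = (3, 4) (LHS = 5, RHS = 7).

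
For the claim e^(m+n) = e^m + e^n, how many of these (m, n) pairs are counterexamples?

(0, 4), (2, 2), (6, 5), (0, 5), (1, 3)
5

Testing each pair:
(0, 4): LHS = e^4 ≈ 54.6, RHS = 1 + e^4 ≈ 55.6 → counterexample
(2, 2): LHS = e^4 ≈ 54.6, RHS = 2·e^2 ≈ 14.78 → counterexample
(6, 5): LHS = e^11 ≈ 59874.1, RHS = e^5 + e^6 ≈ 551.8 → counterexample
(0, 5): LHS = e^5 ≈ 148.4, RHS = 1 + e^5 ≈ 149.4 → counterexample
(1, 3): LHS = e^4 ≈ 54.6, RHS = e + e^3 ≈ 22.8 → counterexample

That makes 5 counterexamples.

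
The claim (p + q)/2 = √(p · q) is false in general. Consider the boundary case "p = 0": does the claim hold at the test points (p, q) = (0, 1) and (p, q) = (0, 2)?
At (0, 1): LHS = 1/2 ≠ RHS = 0
At (0, 2): LHS = 1 ≠ RHS = 0

Answer: No, fails at both test points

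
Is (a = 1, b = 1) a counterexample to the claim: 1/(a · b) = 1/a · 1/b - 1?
Substituting a = 1, b = 1:
LHS = 1/(1 · 1) = 1
RHS = 1/1 · 1/1 - 1 = 0

Since LHS ≠ RHS, this pair disproves the claim.

Answer: Yes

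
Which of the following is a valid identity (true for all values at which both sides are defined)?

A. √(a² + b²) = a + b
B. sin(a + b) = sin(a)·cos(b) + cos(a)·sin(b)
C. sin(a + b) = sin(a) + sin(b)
B

A: fails at (3, 4) — LHS = 5, RHS = 7.
B: holds — e.g. at (3, 3), both sides equal sin(6) ≈ -0.2794.
C: fails at (2, 7) — LHS = sin(9) ≈ 0.4121, RHS = sin(7) + sin(2) ≈ 1.566.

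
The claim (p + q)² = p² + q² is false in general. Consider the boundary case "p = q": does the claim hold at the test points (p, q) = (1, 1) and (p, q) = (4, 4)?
At (1, 1): LHS = 4 ≠ RHS = 2
At (4, 4): LHS = 64 ≠ RHS = 32

Answer: No, fails at both test points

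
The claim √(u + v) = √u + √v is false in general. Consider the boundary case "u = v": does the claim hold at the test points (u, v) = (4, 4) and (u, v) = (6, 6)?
At (4, 4): LHS = 2·√(2) ≈ 2.828 ≠ RHS = 4
At (6, 6): LHS = 2·√(3) ≈ 3.464 ≠ RHS = 2·√(6) ≈ 4.899

Answer: No, fails at both test points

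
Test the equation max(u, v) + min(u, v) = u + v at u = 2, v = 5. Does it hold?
Substituting u = 2, v = 5:

LHS = max(2, 5) + min(2, 5) = 7
RHS = 2 + 5 = 7

LHS = RHS, so the equation holds at this point.

Answer: Holds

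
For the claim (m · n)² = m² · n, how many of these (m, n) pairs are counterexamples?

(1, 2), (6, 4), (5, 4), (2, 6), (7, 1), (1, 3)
5

Testing each pair:
(1, 2): LHS = 4, RHS = 2 → counterexample
(6, 4): LHS = 576, RHS = 144 → counterexample
(5, 4): LHS = 400, RHS = 100 → counterexample
(2, 6): LHS = 144, RHS = 24 → counterexample
(7, 1): LHS = 49, RHS = 49 → satisfies claim
(1, 3): LHS = 9, RHS = 3 → counterexample

That makes 5 counterexamples.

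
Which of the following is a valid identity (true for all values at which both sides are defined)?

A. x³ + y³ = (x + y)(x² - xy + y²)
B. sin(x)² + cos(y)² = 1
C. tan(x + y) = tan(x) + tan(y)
A: holds — e.g. at (2, 4), both sides equal 72.
B: fails at (1, 5) — LHS = cos(5)² + sin(1)² ≈ 0.7885, RHS = 1.
C: fails at (1, 3) — LHS = tan(4) ≈ 1.158, RHS = tan(3) + tan(1) ≈ 1.415.

Answer: A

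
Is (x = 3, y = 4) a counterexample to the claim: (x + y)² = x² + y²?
Substituting x = 3, y = 4:
LHS = (3 + 4)² = 49
RHS = 3² + 4² = 25

Since LHS ≠ RHS, this pair disproves the claim.

Answer: Yes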